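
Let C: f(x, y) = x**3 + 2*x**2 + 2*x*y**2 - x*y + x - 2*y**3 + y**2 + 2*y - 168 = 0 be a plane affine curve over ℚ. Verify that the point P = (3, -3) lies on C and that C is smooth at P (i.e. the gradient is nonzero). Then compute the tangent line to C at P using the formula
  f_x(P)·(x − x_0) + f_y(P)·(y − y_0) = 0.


Tangent line at P: 61*x - 97*y - 474 = 0.

Step 1: f(3, -3) = 0, so P lies on C.
Step 2: partial derivatives
  f_x(x, y) = 3*x**2 + 4*x + 2*y**2 - y + 1, f_y(x, y) = 4*x*y - x - 6*y**2 + 2*y + 2.
  f_x(P) = 61, f_y(P) = -97 (gradient nonzero, so P is smooth).
Step 3: tangent line at P: 61·(x − 3) + -97·(y − -3) = 0.
Expanding: 61*x - 97*y - 474 = 0.


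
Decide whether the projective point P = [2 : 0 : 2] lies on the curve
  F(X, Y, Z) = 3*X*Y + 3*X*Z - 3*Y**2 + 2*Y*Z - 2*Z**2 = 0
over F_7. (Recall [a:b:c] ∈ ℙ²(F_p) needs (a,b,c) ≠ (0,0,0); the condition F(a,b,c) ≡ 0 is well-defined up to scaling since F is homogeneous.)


F(2,0,2) ≡ 4 (mod 7); P is NOT on the curve.

Evaluate F(2, 0, 2) term-by-term (mod 7).
  3*X*Y ↦ 3·2·0·1 = 0
  3*X*Z ↦ 3·2·1·2 = 12
  -3*Y**2 ↦ -3·1·0·1 = 0
  2*Y*Z ↦ 2·1·0·2 = 0
  -2*Z**2 ↦ -2·1·1·4 = -8
Sum: F(2, 0, 2) = (0) + (12) + (0) + (0) + (-8) = 4.
Reducing mod 7: 4 ≡ 4 (mod 7).
Since F(a, b, c) ≡ 4 ≠ 0 (mod 7), P does NOT lie on the curve.


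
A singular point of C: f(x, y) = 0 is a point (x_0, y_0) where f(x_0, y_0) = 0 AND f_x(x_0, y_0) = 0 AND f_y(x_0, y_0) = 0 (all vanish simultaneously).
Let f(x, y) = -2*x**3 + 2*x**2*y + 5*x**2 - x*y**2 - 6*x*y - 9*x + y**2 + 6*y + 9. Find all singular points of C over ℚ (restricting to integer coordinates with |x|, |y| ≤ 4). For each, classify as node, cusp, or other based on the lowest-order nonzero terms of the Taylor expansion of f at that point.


Singular points: {(0, -3)}; classification: node.

Compute partial derivatives:
  f_x = -6*x**2 + 4*x*y + 10*x - y**2 - 6*y - 9.
  f_y = 2*x**2 - 2*x*y - 6*x + 2*y + 6.
Scan x_0 ∈ {−4, ..., 4}. For each x_0, f_y(x_0, y) is a polynomial in y; find its integer roots y ∈ {−4, ..., 4}, then test f_x and f at those candidates.
  x = -4: f_y(-4, y) = 10*y + 62; no integer root y with |y| ≤ 4.
  x = -3: f_y(-3, y) = 8*y + 42; no integer root y with |y| ≤ 4.
  x = -2: f_y(-2, y) = 6*y + 26; no integer root y with |y| ≤ 4.
  x = -1: f_y(-1, y) = 4*y + 14; no integer root y with |y| ≤ 4.
  x = 0: f_y(0, y) = 2*y + 6; vanishes at y ∈ {-3}. (0, -3): f_x = 0, f = 0 — SINGULAR.
  x = 1: f_y(1, y) = 2; no integer root y with |y| ≤ 4.
  x = 2: f_y(2, y) = 2 - 2*y; vanishes at y ∈ {1}. (2, 1): f_x = -12 ≠ 0.
  x = 3: f_y(3, y) = 6 - 4*y; no integer root y with |y| ≤ 4.
  x = 4: f_y(4, y) = 14 - 6*y; no integer root y with |y| ≤ 4.
Only singular point on the grid: (0, -3).
Classify: substitute x = 0 + u, y = -3 + v and expand: f = -2*u**3 + 2*u**2*v - u**2 - u*v**2 + v**2.
No constant or linear terms (consistent with a singular point). Quadratic part: -u**2 + v**2. Cubic part: -2*u**3 + 2*u**2*v - u*v**2.
The quadratic part v**2 - u**2 = (v − u)(v + u) splits into two distinct linear factors, so there are two distinct tangent lines y − -3 = ±(x − 0) — this is a node (ordinary double point).
Classification: node.


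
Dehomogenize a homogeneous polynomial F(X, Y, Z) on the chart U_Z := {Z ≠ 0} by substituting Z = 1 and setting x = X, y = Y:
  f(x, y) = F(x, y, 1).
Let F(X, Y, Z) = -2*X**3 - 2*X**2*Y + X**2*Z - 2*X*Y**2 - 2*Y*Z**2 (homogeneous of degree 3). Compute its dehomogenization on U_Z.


f(x, y) = -2*x**3 - 2*x**2*y + x**2 - 2*x*y**2 - 2*y

On U_Z we set Z = 1. Each monomial c·X^i·Y^j·Z^k in F becomes c·x^i·y^j·1^k = c·x^i·y^j.
Substituting Z = 1: F(X, Y, 1) = -2*x**3 - 2*x**2*y + x**2 - 2*x*y**2 - 2*y.
Note: deg(f) ≤ deg(F) = 3; strict inequality happens when F is divisible by Z (lost terms).


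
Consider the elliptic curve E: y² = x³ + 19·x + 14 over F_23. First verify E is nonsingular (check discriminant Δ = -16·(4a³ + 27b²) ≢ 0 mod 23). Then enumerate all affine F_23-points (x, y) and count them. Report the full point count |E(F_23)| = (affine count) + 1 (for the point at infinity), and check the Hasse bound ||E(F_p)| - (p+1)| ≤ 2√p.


Affine points = {(3, 11), (3, 12), (4, 4), (4, 19), (5, 2), (5, 21), (10, 10), (10, 13), (11, 6), (11, 17), (17, 11), (17, 12), (18, 1), (18, 22), (19, 9), (19, 14)}; affine count = 16; |E(F_23)| = 17.

Discriminant check: Δ ∝ 4a³ + 27b² = 4·19³ + 27·14² = 4·6859 + 27·196 ≡ 22 (mod 23). Nonzero ⇒ E is nonsingular.
For each x ∈ F_23, compute rhs = x³ + 19·x + 14 mod 23, then count y ∈ F_23 with y² ≡ rhs.
  x = 0: rhs = 14, matching y values: none (0 points).
  x = 1: rhs = 11, matching y values: none (0 points).
  x = 2: rhs = 14, matching y values: none (0 points).
  x = 3: rhs = 6, matching y values: 11, 12 (2 points).
  x = 4: rhs = 16, matching y values: 4, 19 (2 points).
  x = 5: rhs = 4, matching y values: 2, 21 (2 points).
  x = 6: rhs = 22, matching y values: none (0 points).
  x = 7: rhs = 7, matching y values: none (0 points).
  x = 8: rhs = 11, matching y values: none (0 points).
  x = 9: rhs = 17, matching y values: none (0 points).
  x = 10: rhs = 8, matching y values: 10, 13 (2 points).
  x = 11: rhs = 13, matching y values: 6, 17 (2 points).
  x = 12: rhs = 15, matching y values: none (0 points).
  x = 13: rhs = 20, matching y values: none (0 points).
  x = 14: rhs = 11, matching y values: none (0 points).
  x = 15: rhs = 17, matching y values: none (0 points).
  x = 16: rhs = 21, matching y values: none (0 points).
  x = 17: rhs = 6, matching y values: 11, 12 (2 points).
  x = 18: rhs = 1, matching y values: 1, 22 (2 points).
  x = 19: rhs = 12, matching y values: 9, 14 (2 points).
  x = 20: rhs = 22, matching y values: none (0 points).
  x = 21: rhs = 14, matching y values: none (0 points).
  x = 22: rhs = 17, matching y values: none (0 points).
Total affine count: 16.
Full point count |E(F_23)| = 16 + 1 = 17.
Hasse bound: |17 − (23+1)| = |-7| = 7 ≤ 2√23 ≈ 9.5917 ✓.


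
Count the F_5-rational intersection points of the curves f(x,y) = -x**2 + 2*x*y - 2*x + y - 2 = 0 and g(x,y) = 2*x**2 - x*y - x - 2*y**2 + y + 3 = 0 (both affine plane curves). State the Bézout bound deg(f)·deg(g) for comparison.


Common zeros: ∅; count = 0; Bézout bound = 4.

deg(f) = 2, deg(g) = 2, so Bézout bound = 4.
Scan x ∈ F_5. For each x, list the y ∈ F_5 with f(x, y) ≡ 0 and those with g(x, y) ≡ 0 (mod 5); the common zeros in that column are the intersection.
  x = 0: f ≡ 0 at y ∈ {2}; g ≡ 0 at y ∈ {4}; common: ∅.
  x = 1: f ≡ 0 at y ∈ {0}; g ≡ 0 at y ∈ ∅; common: ∅.
  x = 2: f ≡ 0 at y ∈ {0, 1, 2, 3, 4}; g ≡ 0 at y ∈ ∅; common: ∅.
  x = 3: f ≡ 0 at y ∈ {1}; g ≡ 0 at y ∈ ∅; common: ∅.
  x = 4: f ≡ 0 at y ∈ {4}; g ≡ 0 at y ∈ ∅; common: ∅.
Collecting: common zeros = ∅, so the count is 0.
Comparison with the Bézout bound: 0 ≤ 4 = deg(f)·deg(g), as expected for curves with no common component (the affine F_5-count falls short of the bound because intersections may lie at infinity, over extension fields, or carry multiplicity).


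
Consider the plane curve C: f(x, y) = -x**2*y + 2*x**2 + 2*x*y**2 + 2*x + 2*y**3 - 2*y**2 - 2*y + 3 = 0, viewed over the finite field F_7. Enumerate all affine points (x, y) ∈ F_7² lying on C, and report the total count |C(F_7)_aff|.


Affine F_7-points: {(0, 2), (0, 4), (1, 0), (2, 6), (3, 3), (3, 4), (3, 5), (5, 0), (5, 5), (6, 6)}; count = 10.

For each of the 49 pairs (x, y) ∈ F_7², evaluate f(x, y) mod 7. Record the zeros.
  x = 0: [0↦3, 1↦1, 2↦0, 3↦5, 4↦0, 5↦4, 6↦1]  zeros at y ∈ {2, 4}
  x = 1: [0↦0, 1↦6, 2↦3, 3↦3, 4↦4, 5↦4, 6↦1]  zeros at y ∈ {0}
  x = 2: [0↦1, 1↦6, 2↦6, 3↦6, 4↦4, 5↦5, 6↦0]  zeros at y ∈ {6}
  x = 3: [0↦6, 1↦1, 2↦2, 3↦0, 4↦0, 5↦0, 6↦5]  zeros at y ∈ {3, 4, 5}
  x = 4: [0↦1, 1↦5, 2↦5, 3↦6, 4↦6, 5↦3, 6↦2]  zeros at y ∈ ∅
  x = 5: [0↦0, 1↦4, 2↦1, 3↦3, 4↦1, 5↦0, 6↦5]  zeros at y ∈ {0, 5}
  x = 6: [0↦3, 1↦5, 2↦4, 3↦5, 4↦6, 5↦5, 6↦0]  zeros at y ∈ {6}
Collecting zeros: affine points = {(0, 2), (0, 4), (1, 0), (2, 6), (3, 3), (3, 4), (3, 5), (5, 0), (5, 5), (6, 6)}.
Total count |C(F_7)_aff| = 10.


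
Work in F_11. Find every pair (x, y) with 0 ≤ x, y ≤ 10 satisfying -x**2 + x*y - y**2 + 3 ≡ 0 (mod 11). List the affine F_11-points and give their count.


Affine F_11-points: {(0, 5), (0, 6), (1, 2), (1, 10), (2, 1), (5, 0), (5, 5), (6, 0), (6, 6), (9, 10), (10, 1), (10, 9)}; count = 12.

For each of the 121 pairs (x, y) ∈ F_11², evaluate f(x, y) mod 11. Record the zeros.
  x = 0: [0↦3, 1↦2, 2↦10, 3↦5, 4↦9, 5↦0, 6↦0, 7↦9, 8↦5, 9↦10, 10↦2]  zeros at y ∈ {5, 6}
  x = 1: [0↦2, 1↦2, 2↦0, 3↦7, 4↦1, 5↦4, 6↦5, 7↦4, 8↦1, 9↦7, 10↦0]  zeros at y ∈ {2, 10}
  x = 2: [0↦10, 1↦0, 2↦10, 3↦7, 4↦2, 5↦6, 6↦8, 7↦8, 8↦6, 9↦2, 10↦7]  zeros at y ∈ {1}
  x = 3: [0↦5, 1↦7, 2↦7, 3↦5, 4↦1, 5↦6, 6↦9, 7↦10, 8↦9, 9↦6, 10↦1]  zeros at y ∈ ∅
  x = 4: [0↦9, 1↦1, 2↦2, 3↦1, 4↦9, 5↦4, 6↦8, 7↦10, 8↦10, 9↦8, 10↦4]  zeros at y ∈ ∅
  x = 5: [0↦0, 1↦4, 2↦6, 3↦6, 4↦4, 5↦0, 6↦5, 7↦8, 8↦9, 9↦8, 10↦5]  zeros at y ∈ {0, 5}
  x = 6: [0↦0, 1↦5, 2↦8, 3↦9, 4↦8, 5↦5, 6↦0, 7↦4, 8↦6, 9↦6, 10↦4]  zeros at y ∈ {0, 6}
  x = 7: [0↦9, 1↦4, 2↦8, 3↦10, 4↦10, 5↦8, 6↦4, 7↦9, 8↦1, 9↦2, 10↦1]  zeros at y ∈ ∅
  x = 8: [0↦5, 1↦1, 2↦6, 3↦9, 4↦10, 5↦9, 6↦6, 7↦1, 8↦5, 9↦7, 10↦7]  zeros at y ∈ ∅
  x = 9: [0↦10, 1↦7, 2↦2, 3↦6, 4↦8, 5↦8, 6↦6, 7↦2, 8↦7, 9↦10, 10↦0]  zeros at y ∈ {10}
  x = 10: [0↦2, 1↦0, 2↦7, 3↦1, 4↦4, 5↦5, 6↦4, 7↦1, 8↦7, 9↦0, 10↦2]  zeros at y ∈ {1, 9}
Collecting zeros: affine points = {(0, 5), (0, 6), (1, 2), (1, 10), (2, 1), (5, 0), (5, 5), (6, 0), (6, 6), (9, 10), (10, 1), (10, 9)}.
Total count |C(F_11)_aff| = 12.


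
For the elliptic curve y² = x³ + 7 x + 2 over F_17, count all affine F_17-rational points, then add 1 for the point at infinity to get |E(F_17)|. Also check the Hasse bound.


Affine points = {(0, 6), (0, 11), (3, 4), (3, 13), (4, 3), (4, 14), (5, 3), (5, 14), (8, 3), (8, 14), (10, 1), (10, 16), (11, 4), (11, 13)}; affine count = 14; |E(F_17)| = 15.

Discriminant check: Δ ∝ 4a³ + 27b² = 4·7³ + 27·2² = 4·343 + 27·4 ≡ 1 (mod 17). Nonzero ⇒ E is nonsingular.
For each x ∈ F_17, compute rhs = x³ + 7·x + 2 mod 17, then count y ∈ F_17 with y² ≡ rhs.
  x = 0: rhs = 2, matching y values: 6, 11 (2 points).
  x = 1: rhs = 10, matching y values: none (0 points).
  x = 2: rhs = 7, matching y values: none (0 points).
  x = 3: rhs = 16, matching y values: 4, 13 (2 points).
  x = 4: rhs = 9, matching y values: 3, 14 (2 points).
  x = 5: rhs = 9, matching y values: 3, 14 (2 points).
  x = 6: rhs = 5, matching y values: none (0 points).
  x = 7: rhs = 3, matching y values: none (0 points).
  x = 8: rhs = 9, matching y values: 3, 14 (2 points).
  x = 9: rhs = 12, matching y values: none (0 points).
  x = 10: rhs = 1, matching y values: 1, 16 (2 points).
  x = 11: rhs = 16, matching y values: 4, 13 (2 points).
  x = 12: rhs = 12, matching y values: none (0 points).
  x = 13: rhs = 12, matching y values: none (0 points).
  x = 14: rhs = 5, matching y values: none (0 points).
  x = 15: rhs = 14, matching y values: none (0 points).
  x = 16: rhs = 11, matching y values: none (0 points).
Total affine count: 14.
Full point count |E(F_17)| = 14 + 1 = 15.
Hasse bound: |15 − (17+1)| = |-3| = 3 ≤ 2√17 ≈ 8.2462 ✓.


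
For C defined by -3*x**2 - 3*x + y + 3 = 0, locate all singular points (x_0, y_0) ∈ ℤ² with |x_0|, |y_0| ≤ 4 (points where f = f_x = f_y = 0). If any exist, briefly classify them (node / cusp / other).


No singular points in the scanned grid; C is smooth there.

Compute partial derivatives:
  f_x = -6*x - 3.
  f_y = 1.
f_y = 1 is a nonzero constant, so f_y never vanishes: no point (x, y) can satisfy f = f_x = f_y = 0. In particular no (x, y) ∈ {−4, ..., 4}² is singular; the curve is smooth.


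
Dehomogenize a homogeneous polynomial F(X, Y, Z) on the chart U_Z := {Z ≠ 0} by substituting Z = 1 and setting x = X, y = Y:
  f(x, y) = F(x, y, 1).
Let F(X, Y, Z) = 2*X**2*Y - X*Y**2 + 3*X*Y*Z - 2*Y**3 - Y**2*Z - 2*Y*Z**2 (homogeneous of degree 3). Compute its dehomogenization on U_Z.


f(x, y) = 2*x**2*y - x*y**2 + 3*x*y - 2*y**3 - y**2 - 2*y

On U_Z we set Z = 1. Each monomial c·X^i·Y^j·Z^k in F becomes c·x^i·y^j·1^k = c·x^i·y^j.
Substituting Z = 1: F(X, Y, 1) = 2*x**2*y - x*y**2 + 3*x*y - 2*y**3 - y**2 - 2*y.
Note: deg(f) ≤ deg(F) = 3; strict inequality happens when F is divisible by Z (lost terms).


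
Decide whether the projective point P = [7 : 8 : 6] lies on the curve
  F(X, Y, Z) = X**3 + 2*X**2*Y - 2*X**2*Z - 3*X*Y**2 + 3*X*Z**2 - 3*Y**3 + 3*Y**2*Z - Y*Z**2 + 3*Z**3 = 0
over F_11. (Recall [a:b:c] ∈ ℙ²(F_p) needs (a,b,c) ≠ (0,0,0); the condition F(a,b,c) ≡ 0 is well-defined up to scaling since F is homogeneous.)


F(7,8,6) ≡ 4 (mod 11); P is NOT on the curve.

Evaluate F(7, 8, 6) term-by-term (mod 11).
  X**3 ↦ 1·343·1·1 = 343
  2*X**2*Y ↦ 2·49·8·1 = 784
  -2*X**2*Z ↦ -2·49·1·6 = -588
  -3*X*Y**2 ↦ -3·7·64·1 = -1344
  3*X*Z**2 ↦ 3·7·1·36 = 756
  -3*Y**3 ↦ -3·1·512·1 = -1536
  3*Y**2*Z ↦ 3·1·64·6 = 1152
  -Y*Z**2 ↦ -1·1·8·36 = -288
  3*Z**3 ↦ 3·1·1·216 = 648
Sum: F(7, 8, 6) = (343) + (784) + (-588) + (-1344) + (756) + (-1536) + (1152) + (-288) + (648) = -73.
Reducing mod 11: -73 ≡ 4 (mod 11).
Since F(a, b, c) ≡ 4 ≠ 0 (mod 11), P does NOT lie on the curve.


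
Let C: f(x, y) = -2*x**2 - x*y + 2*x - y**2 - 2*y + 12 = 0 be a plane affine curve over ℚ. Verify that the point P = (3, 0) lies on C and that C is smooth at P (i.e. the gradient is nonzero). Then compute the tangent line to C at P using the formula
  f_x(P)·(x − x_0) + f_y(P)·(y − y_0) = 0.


Tangent line at P: -10*x - 5*y + 30 = 0.

Step 1: f(3, 0) = 0, so P lies on C.
Step 2: partial derivatives
  f_x(x, y) = -4*x - y + 2, f_y(x, y) = -x - 2*y - 2.
  f_x(P) = -10, f_y(P) = -5 (gradient nonzero, so P is smooth).
Step 3: tangent line at P: -10·(x − 3) + -5·(y − 0) = 0.
Expanding: -10*x - 5*y + 30 = 0.


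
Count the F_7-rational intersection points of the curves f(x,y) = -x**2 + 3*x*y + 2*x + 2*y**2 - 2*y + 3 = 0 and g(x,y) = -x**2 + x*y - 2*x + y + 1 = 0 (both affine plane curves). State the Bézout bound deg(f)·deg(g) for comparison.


Common zeros: {(0, 6), (1, 1), (3, 0)}; count = 3; Bézout bound = 4.

deg(f) = 2, deg(g) = 2, so Bézout bound = 4.
Scan x ∈ F_7. For each x, list the y ∈ F_7 with f(x, y) ≡ 0 and those with g(x, y) ≡ 0 (mod 7); the common zeros in that column are the intersection.
  x = 0: f ≡ 0 at y ∈ {2, 6}; g ≡ 0 at y ∈ {6}; common: {6}.
  x = 1: f ≡ 0 at y ∈ {1, 2}; g ≡ 0 at y ∈ {1}; common: {1}.
  x = 2: f ≡ 0 at y ∈ ∅; g ≡ 0 at y ∈ {0}; common: ∅.
  x = 3: f ≡ 0 at y ∈ {0}; g ≡ 0 at y ∈ {0}; common: {0}.
  x = 4: f ≡ 0 at y ∈ {1}; g ≡ 0 at y ∈ {6}; common: ∅.
  x = 5: f ≡ 0 at y ∈ ∅; g ≡ 0 at y ∈ {1}; common: ∅.
  x = 6: f ≡ 0 at y ∈ {0, 6}; g ≡ 0 at y ∈ ∅; common: ∅.
Collecting: common zeros = {(0, 6), (1, 1), (3, 0)}, so the count is 3.
Comparison with the Bézout bound: 3 ≤ 4 = deg(f)·deg(g), as expected for curves with no common component (the affine F_7-count falls short of the bound because intersections may lie at infinity, over extension fields, or carry multiplicity).


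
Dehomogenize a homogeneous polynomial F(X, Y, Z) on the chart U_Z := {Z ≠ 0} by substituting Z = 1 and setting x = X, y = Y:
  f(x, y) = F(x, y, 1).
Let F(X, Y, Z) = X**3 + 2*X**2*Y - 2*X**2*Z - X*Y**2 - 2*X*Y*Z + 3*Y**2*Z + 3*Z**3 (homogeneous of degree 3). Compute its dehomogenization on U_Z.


f(x, y) = x**3 + 2*x**2*y - 2*x**2 - x*y**2 - 2*x*y + 3*y**2 + 3

On U_Z we set Z = 1. Each monomial c·X^i·Y^j·Z^k in F becomes c·x^i·y^j·1^k = c·x^i·y^j.
Substituting Z = 1: F(X, Y, 1) = x**3 + 2*x**2*y - 2*x**2 - x*y**2 - 2*x*y + 3*y**2 + 3.
Note: deg(f) ≤ deg(F) = 3; strict inequality happens when F is divisible by Z (lost terms).


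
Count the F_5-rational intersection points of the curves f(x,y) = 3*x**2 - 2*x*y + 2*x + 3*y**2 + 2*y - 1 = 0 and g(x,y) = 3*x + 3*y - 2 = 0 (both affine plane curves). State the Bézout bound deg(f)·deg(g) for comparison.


Common zeros: {(0, 4), (4, 0)}; count = 2; Bézout bound = 2.

deg(f) = 2, deg(g) = 1, so Bézout bound = 2.
Scan x ∈ F_5. For each x, list the y ∈ F_5 with f(x, y) ≡ 0 and those with g(x, y) ≡ 0 (mod 5); the common zeros in that column are the intersection.
  x = 0: f ≡ 0 at y ∈ {2, 4}; g ≡ 0 at y ∈ {4}; common: {4}.
  x = 1: f ≡ 0 at y ∈ ∅; g ≡ 0 at y ∈ {3}; common: ∅.
  x = 2: f ≡ 0 at y ∈ {0, 4}; g ≡ 0 at y ∈ {2}; common: ∅.
  x = 3: f ≡ 0 at y ∈ ∅; g ≡ 0 at y ∈ {1}; common: ∅.
  x = 4: f ≡ 0 at y ∈ {0, 2}; g ≡ 0 at y ∈ {0}; common: {0}.
Collecting: common zeros = {(0, 4), (4, 0)}, so the count is 2.
Comparison with the Bézout bound: 2 ≤ 2 = deg(f)·deg(g), as expected for curves with no common component (the bound is attained).


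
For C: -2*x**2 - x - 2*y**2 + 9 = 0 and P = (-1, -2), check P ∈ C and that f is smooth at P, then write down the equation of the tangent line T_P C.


Tangent line at P: 3*x + 8*y + 19 = 0.

Step 1: f(-1, -2) = 0, so P lies on C.
Step 2: partial derivatives
  f_x(x, y) = -4*x - 1, f_y(x, y) = -4*y.
  f_x(P) = 3, f_y(P) = 8 (gradient nonzero, so P is smooth).
Step 3: tangent line at P: 3·(x − -1) + 8·(y − -2) = 0.
Expanding: 3*x + 8*y + 19 = 0.


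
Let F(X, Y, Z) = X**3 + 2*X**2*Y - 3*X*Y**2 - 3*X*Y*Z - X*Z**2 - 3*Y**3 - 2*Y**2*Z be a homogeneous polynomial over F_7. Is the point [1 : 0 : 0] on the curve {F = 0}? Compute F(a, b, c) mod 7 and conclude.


F(1,0,0) ≡ 1 (mod 7); P is NOT on the curve.

Evaluate F(1, 0, 0) term-by-term (mod 7).
  X**3 ↦ 1·1·1·1 = 1
  2*X**2*Y ↦ 2·1·0·1 = 0
  -3*X*Y**2 ↦ -3·1·0·1 = 0
  -3*X*Y*Z ↦ -3·1·0·0 = 0
  -X*Z**2 ↦ -1·1·1·0 = 0
  -3*Y**3 ↦ -3·1·0·1 = 0
  -2*Y**2*Z ↦ -2·1·0·0 = 0
Sum: F(1, 0, 0) = (1) + (0) + (0) + (0) + (0) + (0) + (0) = 1.
Reducing mod 7: 1 ≡ 1 (mod 7).
Since F(a, b, c) ≡ 1 ≠ 0 (mod 7), P does NOT lie on the curve.


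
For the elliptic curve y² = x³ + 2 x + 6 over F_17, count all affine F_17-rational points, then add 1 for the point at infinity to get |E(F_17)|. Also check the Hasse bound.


Affine points = {(1, 3), (1, 14), (2, 1), (2, 16), (6, 8), (6, 9), (11, 4), (11, 13), (13, 6), (13, 11)}; affine count = 10; |E(F_17)| = 11.

Discriminant check: Δ ∝ 4a³ + 27b² = 4·2³ + 27·6² = 4·8 + 27·36 ≡ 1 (mod 17). Nonzero ⇒ E is nonsingular.
For each x ∈ F_17, compute rhs = x³ + 2·x + 6 mod 17, then count y ∈ F_17 with y² ≡ rhs.
  x = 0: rhs = 6, matching y values: none (0 points).
  x = 1: rhs = 9, matching y values: 3, 14 (2 points).
  x = 2: rhs = 1, matching y values: 1, 16 (2 points).
  x = 3: rhs = 5, matching y values: none (0 points).
  x = 4: rhs = 10, matching y values: none (0 points).
  x = 5: rhs = 5, matching y values: none (0 points).
  x = 6: rhs = 13, matching y values: 8, 9 (2 points).
  x = 7: rhs = 6, matching y values: none (0 points).
  x = 8: rhs = 7, matching y values: none (0 points).
  x = 9: rhs = 5, matching y values: none (0 points).
  x = 10: rhs = 6, matching y values: none (0 points).
  x = 11: rhs = 16, matching y values: 4, 13 (2 points).
  x = 12: rhs = 7, matching y values: none (0 points).
  x = 13: rhs = 2, matching y values: 6, 11 (2 points).
  x = 14: rhs = 7, matching y values: none (0 points).
  x = 15: rhs = 11, matching y values: none (0 points).
  x = 16: rhs = 3, matching y values: none (0 points).
Total affine count: 10.
Full point count |E(F_17)| = 10 + 1 = 11.
Hasse bound: |11 − (17+1)| = |-7| = 7 ≤ 2√17 ≈ 8.2462 ✓.


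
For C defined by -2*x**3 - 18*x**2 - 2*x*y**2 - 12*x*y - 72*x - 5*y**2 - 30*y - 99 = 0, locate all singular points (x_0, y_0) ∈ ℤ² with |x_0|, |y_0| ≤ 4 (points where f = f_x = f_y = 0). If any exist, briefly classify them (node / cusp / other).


Singular points: {(-3, -3)}; classification: cusp.

Compute partial derivatives:
  f_x = -6*x**2 - 36*x - 2*y**2 - 12*y - 72.
  f_y = -4*x*y - 12*x - 10*y - 30.
Scan x_0 ∈ {−4, ..., 4}. For each x_0, f_y(x_0, y) is a polynomial in y; find its integer roots y ∈ {−4, ..., 4}, then test f_x and f at those candidates.
  x = -4: f_y(-4, y) = 6*y + 18; vanishes at y ∈ {-3}. (-4, -3): f_x = -6 ≠ 0.
  x = -3: f_y(-3, y) = 2*y + 6; vanishes at y ∈ {-3}. (-3, -3): f_x = 0, f = 0 — SINGULAR.
  x = -2: f_y(-2, y) = -2*y - 6; vanishes at y ∈ {-3}. (-2, -3): f_x = -6 ≠ 0.
  x = -1: f_y(-1, y) = -6*y - 18; vanishes at y ∈ {-3}. (-1, -3): f_x = -24 ≠ 0.
  x = 0: f_y(0, y) = -10*y - 30; vanishes at y ∈ {-3}. (0, -3): f_x = -54 ≠ 0.
  x = 1: f_y(1, y) = -14*y - 42; vanishes at y ∈ {-3}. (1, -3): f_x = -96 ≠ 0.
  x = 2: f_y(2, y) = -18*y - 54; vanishes at y ∈ {-3}. (2, -3): f_x = -150 ≠ 0.
  x = 3: f_y(3, y) = -22*y - 66; vanishes at y ∈ {-3}. (3, -3): f_x = -216 ≠ 0.
  x = 4: f_y(4, y) = -26*y - 78; vanishes at y ∈ {-3}. (4, -3): f_x = -294 ≠ 0.
Only singular point on the grid: (-3, -3).
Classify: substitute x = -3 + u, y = -3 + v and expand: f = -2*u**3 - 2*u*v**2 + v**2.
No constant or linear terms (consistent with a singular point). Quadratic part: v**2. Cubic part: -2*u**3 - 2*u*v**2.
The quadratic part v**2 is a perfect square, so there is a single (double) tangent line v = 0, i.e. y = -3. Restricting the cubic part to that line (v = 0) leaves -2*u**3 ≠ 0, so f is not divisible by v and the branch is v² ≈ 2*u**3 to lowest order — this is a cusp.
Classification: cusp.


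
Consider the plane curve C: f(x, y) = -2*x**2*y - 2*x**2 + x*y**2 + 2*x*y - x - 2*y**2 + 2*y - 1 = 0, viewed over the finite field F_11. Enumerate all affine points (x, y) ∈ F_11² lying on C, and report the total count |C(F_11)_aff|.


Affine F_11-points: {(2, 0), (3, 0), (3, 10), (5, 3), (5, 6), (7, 6)}; count = 6.

For each of the 121 pairs (x, y) ∈ F_11², evaluate f(x, y) mod 11. Record the zeros.
  x = 0: [0↦10, 1↦10, 2↦6, 3↦9, 4↦8, 5↦3, 6↦5, 7↦3, 8↦8, 9↦9, 10↦6]  zeros at y ∈ ∅
  x = 1: [0↦7, 1↦8, 2↦7, 3↦4, 4↦10, 5↦3, 6↦5, 7↦5, 8↦3, 9↦10, 10↦4]  zeros at y ∈ ∅
  x = 2: [0↦0, 1↦9, 2↦7, 3↦5, 4↦3, 5↦1, 6↦10, 7↦8, 8↦6, 9↦4, 10↦2]  zeros at y ∈ {0}
  x = 3: [0↦0, 1↦2, 2↦6, 3↦1, 4↦9, 5↦8, 6↦9, 7↦1, 8↦6, 9↦2, 10↦0]  zeros at y ∈ {0, 10}
  x = 4: [0↦7, 1↦9, 2↦4, 3↦3, 4↦6, 5↦2, 6↦2, 7↦6, 8↦3, 9↦4, 10↦9]  zeros at y ∈ ∅
  x = 5: [0↦10, 1↦8, 2↦1, 3↦0, 4↦5, 5↦5, 6↦0, 7↦1, 8↦8, 9↦10, 10↦7]  zeros at y ∈ {3, 6}
  x = 6: [0↦9, 1↦10, 2↦8, 3↦3, 4↦6, 5↦6, 6↦3, 7↦8, 8↦10, 9↦9, 10↦5]  zeros at y ∈ ∅
  x = 7: [0↦4, 1↦4, 2↦3, 3↦1, 4↦9, 5↦5, 6↦0, 7↦5, 8↦9, 9↦1, 10↦3]  zeros at y ∈ {6}
  x = 8: [0↦6, 1↦1, 2↦8, 3↦5, 4↦3, 5↦2, 6↦2, 7↦3, 8↦5, 9↦8, 10↦1]  zeros at y ∈ ∅
  x = 9: [0↦4, 1↦1, 2↦1, 3↦4, 4↦10, 5↦8, 6↦9, 7↦2, 8↦9, 9↦8, 10↦10]  zeros at y ∈ ∅
  x = 10: [0↦9, 1↦4, 2↦4, 3↦9, 4↦8, 5↦1, 6↦10, 7↦2, 8↦10, 9↦1, 10↦8]  zeros at y ∈ ∅
Collecting zeros: affine points = {(2, 0), (3, 0), (3, 10), (5, 3), (5, 6), (7, 6)}.
Total count |C(F_11)_aff| = 6.


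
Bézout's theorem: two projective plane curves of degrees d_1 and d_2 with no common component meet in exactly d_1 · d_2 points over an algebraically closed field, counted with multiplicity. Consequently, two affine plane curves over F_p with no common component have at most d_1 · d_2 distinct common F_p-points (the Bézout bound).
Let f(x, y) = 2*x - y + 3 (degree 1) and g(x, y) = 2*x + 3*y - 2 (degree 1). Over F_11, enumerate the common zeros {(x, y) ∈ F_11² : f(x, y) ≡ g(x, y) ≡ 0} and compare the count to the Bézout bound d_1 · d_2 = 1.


Common zeros: {(6, 4)}; count = 1; Bézout bound = 1.

deg(f) = 1, deg(g) = 1, so Bézout bound = 1.
Scan x ∈ F_11. For each x, list the y ∈ F_11 with f(x, y) ≡ 0 and those with g(x, y) ≡ 0 (mod 11); the common zeros in that column are the intersection.
  x = 0: f ≡ 0 at y ∈ {3}; g ≡ 0 at y ∈ {8}; common: ∅.
  x = 1: f ≡ 0 at y ∈ {5}; g ≡ 0 at y ∈ {0}; common: ∅.
  x = 2: f ≡ 0 at y ∈ {7}; g ≡ 0 at y ∈ {3}; common: ∅.
  x = 3: f ≡ 0 at y ∈ {9}; g ≡ 0 at y ∈ {6}; common: ∅.
  x = 4: f ≡ 0 at y ∈ {0}; g ≡ 0 at y ∈ {9}; common: ∅.
  x = 5: f ≡ 0 at y ∈ {2}; g ≡ 0 at y ∈ {1}; common: ∅.
  x = 6: f ≡ 0 at y ∈ {4}; g ≡ 0 at y ∈ {4}; common: {4}.
  x = 7: f ≡ 0 at y ∈ {6}; g ≡ 0 at y ∈ {7}; common: ∅.
  x = 8: f ≡ 0 at y ∈ {8}; g ≡ 0 at y ∈ {10}; common: ∅.
  x = 9: f ≡ 0 at y ∈ {10}; g ≡ 0 at y ∈ {2}; common: ∅.
  x = 10: f ≡ 0 at y ∈ {1}; g ≡ 0 at y ∈ {5}; common: ∅.
Collecting: common zeros = {(6, 4)}, so the count is 1.
Comparison with the Bézout bound: 1 ≤ 1 = deg(f)·deg(g), as expected for curves with no common component (the bound is attained).


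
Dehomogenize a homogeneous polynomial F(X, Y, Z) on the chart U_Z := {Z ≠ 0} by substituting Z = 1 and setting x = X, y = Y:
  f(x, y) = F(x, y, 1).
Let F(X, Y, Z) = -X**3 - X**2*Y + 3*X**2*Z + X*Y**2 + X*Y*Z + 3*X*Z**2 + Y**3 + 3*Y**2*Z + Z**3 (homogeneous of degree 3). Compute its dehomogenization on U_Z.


f(x, y) = -x**3 - x**2*y + 3*x**2 + x*y**2 + x*y + 3*x + y**3 + 3*y**2 + 1

On U_Z we set Z = 1. Each monomial c·X^i·Y^j·Z^k in F becomes c·x^i·y^j·1^k = c·x^i·y^j.
Substituting Z = 1: F(X, Y, 1) = -x**3 - x**2*y + 3*x**2 + x*y**2 + x*y + 3*x + y**3 + 3*y**2 + 1.
Note: deg(f) ≤ deg(F) = 3; strict inequality happens when F is divisible by Z (lost terms).


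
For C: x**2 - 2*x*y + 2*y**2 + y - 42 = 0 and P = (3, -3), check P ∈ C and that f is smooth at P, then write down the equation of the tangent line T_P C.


Tangent line at P: 12*x - 17*y - 87 = 0.

Step 1: f(3, -3) = 0, so P lies on C.
Step 2: partial derivatives
  f_x(x, y) = 2*x - 2*y, f_y(x, y) = -2*x + 4*y + 1.
  f_x(P) = 12, f_y(P) = -17 (gradient nonzero, so P is smooth).
Step 3: tangent line at P: 12·(x − 3) + -17·(y − -3) = 0.
Expanding: 12*x - 17*y - 87 = 0.


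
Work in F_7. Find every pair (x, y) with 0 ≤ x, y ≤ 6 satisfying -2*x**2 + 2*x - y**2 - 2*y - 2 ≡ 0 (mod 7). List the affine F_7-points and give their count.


Affine F_7-points: {(2, 2), (2, 3), (3, 0), (3, 5), (5, 0), (5, 5), (6, 2), (6, 3)}; count = 8.

For each of the 49 pairs (x, y) ∈ F_7², evaluate f(x, y) mod 7. Record the zeros.
  x = 0: [0↦5, 1↦2, 2↦4, 3↦4, 4↦2, 5↦5, 6↦6]  zeros at y ∈ ∅
  x = 1: [0↦5, 1↦2, 2↦4, 3↦4, 4↦2, 5↦5, 6↦6]  zeros at y ∈ ∅
  x = 2: [0↦1, 1↦5, 2↦0, 3↦0, 4↦5, 5↦1, 6↦2]  zeros at y ∈ {2, 3}
  x = 3: [0↦0, 1↦4, 2↦6, 3↦6, 4↦4, 5↦0, 6↦1]  zeros at y ∈ {0, 5}
  x = 4: [0↦2, 1↦6, 2↦1, 3↦1, 4↦6, 5↦2, 6↦3]  zeros at y ∈ ∅
  x = 5: [0↦0, 1↦4, 2↦6, 3↦6, 4↦4, 5↦0, 6↦1]  zeros at y ∈ {0, 5}
  x = 6: [0↦1, 1↦5, 2↦0, 3↦0, 4↦5, 5↦1, 6↦2]  zeros at y ∈ {2, 3}
Collecting zeros: affine points = {(2, 2), (2, 3), (3, 0), (3, 5), (5, 0), (5, 5), (6, 2), (6, 3)}.
Total count |C(F_7)_aff| = 8.


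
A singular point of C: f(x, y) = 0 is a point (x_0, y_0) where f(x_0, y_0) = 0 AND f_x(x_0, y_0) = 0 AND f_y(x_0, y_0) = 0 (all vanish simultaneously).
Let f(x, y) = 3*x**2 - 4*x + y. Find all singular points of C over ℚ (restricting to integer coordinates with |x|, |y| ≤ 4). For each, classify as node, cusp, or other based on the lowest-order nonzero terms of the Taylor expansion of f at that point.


No singular points in the scanned grid; C is smooth there.

Compute partial derivatives:
  f_x = 6*x - 4.
  f_y = 1.
f_y = 1 is a nonzero constant, so f_y never vanishes: no point (x, y) can satisfy f = f_x = f_y = 0. In particular no (x, y) ∈ {−4, ..., 4}² is singular; the curve is smooth.


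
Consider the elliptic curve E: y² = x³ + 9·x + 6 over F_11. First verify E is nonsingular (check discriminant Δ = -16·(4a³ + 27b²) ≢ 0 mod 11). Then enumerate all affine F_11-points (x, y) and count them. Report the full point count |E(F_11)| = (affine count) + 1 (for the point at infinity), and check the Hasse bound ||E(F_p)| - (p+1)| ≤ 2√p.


Affine points = {(1, 4), (1, 7), (3, 4), (3, 7), (5, 0), (6, 1), (6, 10), (7, 4), (7, 7)}; affine count = 9; |E(F_11)| = 10.

Discriminant check: Δ ∝ 4a³ + 27b² = 4·9³ + 27·6² = 4·729 + 27·36 ≡ 5 (mod 11). Nonzero ⇒ E is nonsingular.
For each x ∈ F_11, compute rhs = x³ + 9·x + 6 mod 11, then count y ∈ F_11 with y² ≡ rhs.
  x = 0: rhs = 6, matching y values: none (0 points).
  x = 1: rhs = 5, matching y values: 4, 7 (2 points).
  x = 2: rhs = 10, matching y values: none (0 points).
  x = 3: rhs = 5, matching y values: 4, 7 (2 points).
  x = 4: rhs = 7, matching y values: none (0 points).
  x = 5: rhs = 0, matching y values: 0 (1 points).
  x = 6: rhs = 1, matching y values: 1, 10 (2 points).
  x = 7: rhs = 5, matching y values: 4, 7 (2 points).
  x = 8: rhs = 7, matching y values: none (0 points).
  x = 9: rhs = 2, matching y values: none (0 points).
  x = 10: rhs = 7, matching y values: none (0 points).
Total affine count: 9.
Full point count |E(F_11)| = 9 + 1 = 10.
Hasse bound: |10 − (11+1)| = |-2| = 2 ≤ 2√11 ≈ 6.6332 ✓.


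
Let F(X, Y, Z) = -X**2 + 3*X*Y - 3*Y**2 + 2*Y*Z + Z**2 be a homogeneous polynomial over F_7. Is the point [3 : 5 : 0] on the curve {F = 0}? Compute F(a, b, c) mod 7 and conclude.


F(3,5,0) ≡ 3 (mod 7); P is NOT on the curve.

Evaluate F(3, 5, 0) term-by-term (mod 7).
  -X**2 ↦ -1·9·1·1 = -9
  3*X*Y ↦ 3·3·5·1 = 45
  -3*Y**2 ↦ -3·1·25·1 = -75
  2*Y*Z ↦ 2·1·5·0 = 0
  Z**2 ↦ 1·1·1·0 = 0
Sum: F(3, 5, 0) = (-9) + (45) + (-75) + (0) + (0) = -39.
Reducing mod 7: -39 ≡ 3 (mod 7).
Since F(a, b, c) ≡ 3 ≠ 0 (mod 7), P does NOT lie on the curve.


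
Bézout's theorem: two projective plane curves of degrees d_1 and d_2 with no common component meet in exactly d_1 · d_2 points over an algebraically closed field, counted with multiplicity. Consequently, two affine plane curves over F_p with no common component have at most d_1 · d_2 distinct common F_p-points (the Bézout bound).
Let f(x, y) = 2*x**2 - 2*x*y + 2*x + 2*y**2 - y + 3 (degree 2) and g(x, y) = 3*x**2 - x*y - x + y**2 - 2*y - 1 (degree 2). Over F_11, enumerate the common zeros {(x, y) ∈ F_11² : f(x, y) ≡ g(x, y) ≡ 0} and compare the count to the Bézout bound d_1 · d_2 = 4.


Common zeros: {(6, 9), (7, 3)}; count = 2; Bézout bound = 4.

deg(f) = 2, deg(g) = 2, so Bézout bound = 4.
Scan x ∈ F_11. For each x, list the y ∈ F_11 with f(x, y) ≡ 0 and those with g(x, y) ≡ 0 (mod 11); the common zeros in that column are the intersection.
  x = 0: f ≡ 0 at y ∈ ∅; g ≡ 0 at y ∈ ∅; common: ∅.
  x = 1: f ≡ 0 at y ∈ ∅; g ≡ 0 at y ∈ {5, 9}; common: ∅.
  x = 2: f ≡ 0 at y ∈ {9, 10}; g ≡ 0 at y ∈ ∅; common: ∅.
  x = 3: f ≡ 0 at y ∈ {1, 8}; g ≡ 0 at y ∈ ∅; common: ∅.
  x = 4: f ≡ 0 at y ∈ {2, 8}; g ≡ 0 at y ∈ ∅; common: ∅.
  x = 5: f ≡ 0 at y ∈ ∅; g ≡ 0 at y ∈ {8, 10}; common: ∅.
  x = 6: f ≡ 0 at y ∈ {3, 9}; g ≡ 0 at y ∈ {9, 10}; common: {9}.
  x = 7: f ≡ 0 at y ∈ {3, 10}; g ≡ 0 at y ∈ {3, 6}; common: {3}.
  x = 8: f ≡ 0 at y ∈ {1, 2}; g ≡ 0 at y ∈ ∅; common: ∅.
  x = 9: f ≡ 0 at y ∈ ∅; g ≡ 0 at y ∈ {3, 8}; common: ∅.
  x = 10: f ≡ 0 at y ∈ ∅; g ≡ 0 at y ∈ {6}; common: ∅.
Collecting: common zeros = {(6, 9), (7, 3)}, so the count is 2.
Comparison with the Bézout bound: 2 ≤ 4 = deg(f)·deg(g), as expected for curves with no common component (the affine F_11-count falls short of the bound because intersections may lie at infinity, over extension fields, or carry multiplicity).


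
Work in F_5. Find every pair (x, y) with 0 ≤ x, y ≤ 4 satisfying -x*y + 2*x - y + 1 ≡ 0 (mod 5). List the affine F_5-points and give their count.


Affine F_5-points: {(0, 1), (1, 4), (2, 0), (3, 3)}; count = 4.

For each of the 25 pairs (x, y) ∈ F_5², evaluate f(x, y) mod 5. Record the zeros.
  x = 0: [0↦1, 1↦0, 2↦4, 3↦3, 4↦2]  zeros at y ∈ {1}
  x = 1: [0↦3, 1↦1, 2↦4, 3↦2, 4↦0]  zeros at y ∈ {4}
  x = 2: [0↦0, 1↦2, 2↦4, 3↦1, 4↦3]  zeros at y ∈ {0}
  x = 3: [0↦2, 1↦3, 2↦4, 3↦0, 4↦1]  zeros at y ∈ {3}
  x = 4: [0↦4, 1↦4, 2↦4, 3↦4, 4↦4]  zeros at y ∈ ∅
Collecting zeros: affine points = {(0, 1), (1, 4), (2, 0), (3, 3)}.
Total count |C(F_5)_aff| = 4.


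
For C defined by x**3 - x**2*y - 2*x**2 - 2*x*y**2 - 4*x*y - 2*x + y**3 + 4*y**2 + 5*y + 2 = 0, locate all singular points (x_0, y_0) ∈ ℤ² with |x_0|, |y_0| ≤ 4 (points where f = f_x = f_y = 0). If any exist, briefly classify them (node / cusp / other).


Singular points: {(0, -1)}; classification: node.

Compute partial derivatives:
  f_x = 3*x**2 - 2*x*y - 4*x - 2*y**2 - 4*y - 2.
  f_y = -x**2 - 4*x*y - 4*x + 3*y**2 + 8*y + 5.
Scan x_0 ∈ {−4, ..., 4}. For each x_0, f_y(x_0, y) is a polynomial in y; find its integer roots y ∈ {−4, ..., 4}, then test f_x and f at those candidates.
  x = -4: f_y(-4, y) = 3*y**2 + 24*y + 5; no integer root y with |y| ≤ 4.
  x = -3: f_y(-3, y) = 3*y**2 + 20*y + 8; no integer root y with |y| ≤ 4.
  x = -2: f_y(-2, y) = 3*y**2 + 16*y + 9; no integer root y with |y| ≤ 4.
  x = -1: f_y(-1, y) = 3*y**2 + 12*y + 8; no integer root y with |y| ≤ 4.
  x = 0: f_y(0, y) = 3*y**2 + 8*y + 5; vanishes at y ∈ {-1}. (0, -1): f_x = 0, f = 0 — SINGULAR.
  x = 1: f_y(1, y) = 3*y**2 + 4*y; vanishes at y ∈ {0}. (1, 0): f_x = -3 ≠ 0.
  x = 2: f_y(2, y) = 3*y**2 - 7; no integer root y with |y| ≤ 4.
  x = 3: f_y(3, y) = 3*y**2 - 4*y - 16; no integer root y with |y| ≤ 4.
  x = 4: f_y(4, y) = 3*y**2 - 8*y - 27; no integer root y with |y| ≤ 4.
Only singular point on the grid: (0, -1).
Classify: substitute x = 0 + u, y = -1 + v and expand: f = u**3 - u**2*v - u**2 - 2*u*v**2 + v**3 + v**2.
No constant or linear terms (consistent with a singular point). Quadratic part: -u**2 + v**2. Cubic part: u**3 - u**2*v - 2*u*v**2 + v**3.
The quadratic part v**2 - u**2 = (v − u)(v + u) splits into two distinct linear factors, so there are two distinct tangent lines y − -1 = ±(x − 0) — this is a node (ordinary double point).
Classification: node.


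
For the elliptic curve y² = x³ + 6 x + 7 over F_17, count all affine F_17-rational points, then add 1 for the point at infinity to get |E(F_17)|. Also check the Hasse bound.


Affine points = {(3, 1), (3, 16), (5, 3), (5, 14), (6, 2), (6, 15), (7, 1), (7, 16), (9, 5), (9, 12), (10, 8), (10, 9), (13, 2), (13, 15), (14, 8), (14, 9), (15, 2), (15, 15), (16, 0)}; affine count = 19; |E(F_17)| = 20.

Discriminant check: Δ ∝ 4a³ + 27b² = 4·6³ + 27·7² = 4·216 + 27·49 ≡ 11 (mod 17). Nonzero ⇒ E is nonsingular.
For each x ∈ F_17, compute rhs = x³ + 6·x + 7 mod 17, then count y ∈ F_17 with y² ≡ rhs.
  x = 0: rhs = 7, matching y values: none (0 points).
  x = 1: rhs = 14, matching y values: none (0 points).
  x = 2: rhs = 10, matching y values: none (0 points).
  x = 3: rhs = 1, matching y values: 1, 16 (2 points).
  x = 4: rhs = 10, matching y values: none (0 points).
  x = 5: rhs = 9, matching y values: 3, 14 (2 points).
  x = 6: rhs = 4, matching y values: 2, 15 (2 points).
  x = 7: rhs = 1, matching y values: 1, 16 (2 points).
  x = 8: rhs = 6, matching y values: none (0 points).
  x = 9: rhs = 8, matching y values: 5, 12 (2 points).
  x = 10: rhs = 13, matching y values: 8, 9 (2 points).
  x = 11: rhs = 10, matching y values: none (0 points).
  x = 12: rhs = 5, matching y values: none (0 points).
  x = 13: rhs = 4, matching y values: 2, 15 (2 points).
  x = 14: rhs = 13, matching y values: 8, 9 (2 points).
  x = 15: rhs = 4, matching y values: 2, 15 (2 points).
  x = 16: rhs = 0, matching y values: 0 (1 points).
Total affine count: 19.
Full point count |E(F_17)| = 19 + 1 = 20.
Hasse bound: |20 − (17+1)| = |2| = 2 ≤ 2√17 ≈ 8.2462 ✓.


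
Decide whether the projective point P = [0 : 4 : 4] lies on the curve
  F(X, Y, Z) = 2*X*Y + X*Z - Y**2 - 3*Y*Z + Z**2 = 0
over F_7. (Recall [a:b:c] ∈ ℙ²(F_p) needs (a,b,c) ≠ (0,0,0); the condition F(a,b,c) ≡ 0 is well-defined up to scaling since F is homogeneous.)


F(0,4,4) ≡ 1 (mod 7); P is NOT on the curve.

Evaluate F(0, 4, 4) term-by-term (mod 7).
  2*X*Y ↦ 2·0·4·1 = 0
  X*Z ↦ 1·0·1·4 = 0
  -Y**2 ↦ -1·1·16·1 = -16
  -3*Y*Z ↦ -3·1·4·4 = -48
  Z**2 ↦ 1·1·1·16 = 16
Sum: F(0, 4, 4) = (0) + (0) + (-16) + (-48) + (16) = -48.
Reducing mod 7: -48 ≡ 1 (mod 7).
Since F(a, b, c) ≡ 1 ≠ 0 (mod 7), P does NOT lie on the curve.


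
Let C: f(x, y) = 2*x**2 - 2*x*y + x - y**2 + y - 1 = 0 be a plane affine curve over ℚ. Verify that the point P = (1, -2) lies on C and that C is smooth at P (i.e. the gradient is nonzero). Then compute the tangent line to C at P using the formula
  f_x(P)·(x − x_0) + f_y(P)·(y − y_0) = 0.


Tangent line at P: 9*x + 3*y - 3 = 0.

Step 1: f(1, -2) = 0, so P lies on C.
Step 2: partial derivatives
  f_x(x, y) = 4*x - 2*y + 1, f_y(x, y) = -2*x - 2*y + 1.
  f_x(P) = 9, f_y(P) = 3 (gradient nonzero, so P is smooth).
Step 3: tangent line at P: 9·(x − 1) + 3·(y − -2) = 0.
Expanding: 9*x + 3*y - 3 = 0.


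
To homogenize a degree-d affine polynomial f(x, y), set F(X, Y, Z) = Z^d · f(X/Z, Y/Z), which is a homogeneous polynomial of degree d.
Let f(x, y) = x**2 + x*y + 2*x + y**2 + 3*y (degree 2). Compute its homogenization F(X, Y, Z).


F(X, Y, Z) = X**2 + X*Y + 2*X*Z + Y**2 + 3*Y*Z

deg(f) = 2.
Substitute x = X/Z, y = Y/Z into f, then multiply by Z^2.
  monomial 1·x^2·y^0 ↦ 1·X^2·Y^0·Z^0.
  monomial 1·x^1·y^1 ↦ 1·X^1·Y^1·Z^0.
  monomial 2·x^1·y^0 ↦ 2·X^1·Y^0·Z^1.
  monomial 1·x^0·y^2 ↦ 1·X^0·Y^2·Z^0.
  monomial 3·x^0·y^1 ↦ 3·X^0·Y^1·Z^1.
Collecting: F(X, Y, Z) = X**2 + X*Y + 2*X*Z + Y**2 + 3*Y*Z.


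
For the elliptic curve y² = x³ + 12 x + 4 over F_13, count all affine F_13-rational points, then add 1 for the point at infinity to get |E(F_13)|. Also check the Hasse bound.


Affine points = {(0, 2), (0, 11), (1, 2), (1, 11), (2, 6), (2, 7), (4, 5), (4, 8), (8, 1), (8, 12), (9, 3), (9, 10), (12, 2), (12, 11)}; affine count = 14; |E(F_13)| = 15.

Discriminant check: Δ ∝ 4a³ + 27b² = 4·12³ + 27·4² = 4·1728 + 27·16 ≡ 12 (mod 13). Nonzero ⇒ E is nonsingular.
For each x ∈ F_13, compute rhs = x³ + 12·x + 4 mod 13, then count y ∈ F_13 with y² ≡ rhs.
  x = 0: rhs = 4, matching y values: 2, 11 (2 points).
  x = 1: rhs = 4, matching y values: 2, 11 (2 points).
  x = 2: rhs = 10, matching y values: 6, 7 (2 points).
  x = 3: rhs = 2, matching y values: none (0 points).
  x = 4: rhs = 12, matching y values: 5, 8 (2 points).
  x = 5: rhs = 7, matching y values: none (0 points).
  x = 6: rhs = 6, matching y values: none (0 points).
  x = 7: rhs = 2, matching y values: none (0 points).
  x = 8: rhs = 1, matching y values: 1, 12 (2 points).
  x = 9: rhs = 9, matching y values: 3, 10 (2 points).
  x = 10: rhs = 6, matching y values: none (0 points).
  x = 11: rhs = 11, matching y values: none (0 points).
  x = 12: rhs = 4, matching y values: 2, 11 (2 points).
Total affine count: 14.
Full point count |E(F_13)| = 14 + 1 = 15.
Hasse bound: |15 − (13+1)| = |1| = 1 ≤ 2√13 ≈ 7.2111 ✓.


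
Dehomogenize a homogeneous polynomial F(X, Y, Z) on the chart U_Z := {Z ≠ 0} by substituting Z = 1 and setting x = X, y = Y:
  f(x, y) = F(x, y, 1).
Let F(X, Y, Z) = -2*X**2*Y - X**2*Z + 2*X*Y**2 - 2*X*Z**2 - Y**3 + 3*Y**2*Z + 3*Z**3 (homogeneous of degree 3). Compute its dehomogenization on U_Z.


f(x, y) = -2*x**2*y - x**2 + 2*x*y**2 - 2*x - y**3 + 3*y**2 + 3

On U_Z we set Z = 1. Each monomial c·X^i·Y^j·Z^k in F becomes c·x^i·y^j·1^k = c·x^i·y^j.
Substituting Z = 1: F(X, Y, 1) = -2*x**2*y - x**2 + 2*x*y**2 - 2*x - y**3 + 3*y**2 + 3.
Note: deg(f) ≤ deg(F) = 3; strict inequality happens when F is divisible by Z (lost terms).
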